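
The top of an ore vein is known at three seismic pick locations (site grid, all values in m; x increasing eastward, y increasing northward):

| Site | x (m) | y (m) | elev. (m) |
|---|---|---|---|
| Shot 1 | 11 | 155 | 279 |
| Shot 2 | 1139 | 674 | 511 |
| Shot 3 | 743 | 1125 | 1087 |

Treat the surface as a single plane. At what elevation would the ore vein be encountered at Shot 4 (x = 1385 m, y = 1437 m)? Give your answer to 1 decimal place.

Let the plane be z = a·x + b·y + c.
Shot 2−Shot 1: 1128a + 519b = 232;  Shot 3−Shot 1: 732a + 970b = 808.
Solving gives a = −0.272050, b = 1.038289.
Then c = 279 − a·11 − b·155 = 121.06.
At (1385, 1437): z = −376.8 + 1492.0 + 121.06 = 1236.3 m.

1236.3 m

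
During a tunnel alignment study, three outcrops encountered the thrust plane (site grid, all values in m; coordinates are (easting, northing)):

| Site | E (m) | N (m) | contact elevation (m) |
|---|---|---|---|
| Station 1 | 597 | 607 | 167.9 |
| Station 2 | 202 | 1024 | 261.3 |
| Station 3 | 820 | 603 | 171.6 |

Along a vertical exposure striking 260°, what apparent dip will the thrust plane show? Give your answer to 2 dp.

3.60°

Two edge vectors: Station 1→Station 2 = (-395, 417, 93.4), Station 1→Station 3 = (223, -4, 3.7).
Normal n = (Station 1→Station 2) × (Station 1→Station 3) = (1916.5, 22289.7, -91411).
So ∂z/∂E = −n_x/n_z = 0.02097 and ∂z/∂N = −n_y/n_z = 0.24384.
Unit vector along 260° is (sin 260°, cos 260°) = (-0.9848, -0.1736).
Slope in that direction = a·(-0.9848) + b·(-0.1736) = −0.06299.
Apparent dip = arctan|0.06299| = 3.60° (true dip is 13.8°, so apparent ≤ true as expected).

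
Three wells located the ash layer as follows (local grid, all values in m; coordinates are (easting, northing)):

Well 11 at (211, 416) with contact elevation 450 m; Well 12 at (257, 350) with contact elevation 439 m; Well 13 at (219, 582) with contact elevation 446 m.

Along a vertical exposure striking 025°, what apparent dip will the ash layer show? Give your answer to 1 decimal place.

Let the plane be z = a·E + b·N + c.
Well 12−Well 11: 46a − 66b = −11;  Well 13−Well 11: 8a + 166b = −4.
Solving gives a = −0.25600, b = −0.01176.
Unit vector along 025° is (sin 25°, cos 25°) = (0.4226, 0.9063).
Slope in that direction = a·(0.4226) + b·(0.9063) = −0.11885.
Apparent dip = arctan|0.11885| = 6.8° (true dip is 14.4°, so apparent ≤ true as expected).

6.8°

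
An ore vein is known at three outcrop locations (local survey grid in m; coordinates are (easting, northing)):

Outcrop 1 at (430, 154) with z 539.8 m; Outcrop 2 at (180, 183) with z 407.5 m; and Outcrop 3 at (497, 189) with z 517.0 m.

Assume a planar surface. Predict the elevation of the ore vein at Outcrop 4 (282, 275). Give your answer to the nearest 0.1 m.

Let the plane be z = a·E + b·N + c.
Outcrop 2−Outcrop 1: −250a + 29b = −132.3;  Outcrop 3−Outcrop 1: 67a + 35b = −22.8.
Solving gives a = 0.37121, b = −1.36202.
Then c = 539.8 − a·430 − b·154 = 589.93.
At (282, 275): z = 104.7 − 374.6 + 589.93 = 320.1 m.

320.1 m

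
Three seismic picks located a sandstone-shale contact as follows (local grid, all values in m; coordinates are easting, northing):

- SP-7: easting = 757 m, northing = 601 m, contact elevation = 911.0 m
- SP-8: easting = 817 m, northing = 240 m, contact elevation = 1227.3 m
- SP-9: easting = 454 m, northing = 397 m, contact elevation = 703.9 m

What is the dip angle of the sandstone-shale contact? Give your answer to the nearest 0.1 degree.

53.2°

Two edge vectors: SP-7→SP-8 = (60, -361, 316.3), SP-7→SP-9 = (-303, -204, -207.1).
Normal n = (SP-7→SP-8) × (SP-7→SP-9) = (139288.3, -83412.9, -121623).
So ∂z/∂easting = −n_x/n_z = 1.14525 and ∂z/∂northing = −n_y/n_z = −0.68583.
Gradient magnitude |∇z| = √(a² + b²) = √(1.31159 + 0.47037) = 1.33490.
True dip = arctan(1.33490) = 53.2°, dipping toward WNW (azimuth ≈ 301°).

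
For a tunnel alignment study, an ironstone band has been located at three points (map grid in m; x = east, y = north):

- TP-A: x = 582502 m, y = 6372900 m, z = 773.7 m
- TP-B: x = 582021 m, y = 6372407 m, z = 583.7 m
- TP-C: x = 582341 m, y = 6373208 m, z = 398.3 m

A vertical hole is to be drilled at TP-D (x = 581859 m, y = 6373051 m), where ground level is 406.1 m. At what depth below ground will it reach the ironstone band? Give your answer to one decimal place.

Two edge vectors: TP-A→TP-B = (-481, -493, -190), TP-A→TP-C = (-161, 308, -375.4).
Normal n = (TP-A→TP-B) × (TP-A→TP-C) = (243592.2, -149977.4, -227521).
So ∂z/∂x = −n_x/n_z = 1.070636117 and ∂z/∂y = −n_y/n_z = −0.659180471.
Intercept c from TP-A: 773.7 − 623647.68 + 4200891.23 = 3578017.25.
At (581859, 6373051): z_contact = 622959.26 − 4200990.76 + 3578017.25 = -14.26 m.
Depth below ground = 406.1 − (-14.26) = 420.4 m.

420.4 m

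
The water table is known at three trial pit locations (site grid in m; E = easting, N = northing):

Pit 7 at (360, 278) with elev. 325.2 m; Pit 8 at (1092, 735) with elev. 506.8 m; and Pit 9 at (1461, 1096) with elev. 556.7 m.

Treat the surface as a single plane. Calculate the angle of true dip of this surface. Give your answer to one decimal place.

Two edge vectors: Pit 7→Pit 8 = (732, 457, 181.6), Pit 7→Pit 9 = (1101, 818, 231.5).
Normal n = (Pit 7→Pit 8) × (Pit 7→Pit 9) = (-42753.3, 30483.6, 95619).
So ∂z/∂E = −n_x/n_z = 0.44712 and ∂z/∂N = −n_y/n_z = −0.31880.
Gradient magnitude |∇z| = √(a² + b²) = √(0.19992 + 0.10164) = 0.54914.
True dip = arctan(0.54914) = 28.8°, dipping toward NW (azimuth ≈ 305°).

28.8°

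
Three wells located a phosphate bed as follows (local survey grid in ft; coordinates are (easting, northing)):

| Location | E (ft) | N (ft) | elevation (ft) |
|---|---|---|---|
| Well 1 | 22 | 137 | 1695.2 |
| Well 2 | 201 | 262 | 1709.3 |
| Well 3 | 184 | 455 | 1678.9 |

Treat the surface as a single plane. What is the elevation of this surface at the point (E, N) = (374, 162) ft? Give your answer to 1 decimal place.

Let the plane be z = a·E + b·N + c.
Well 2−Well 1: 179a + 125b = 14.1;  Well 3−Well 1: 162a + 318b = −16.3.
Solving gives a = 0.17783, b = −0.14185.
Then c = 1695.2 − a·22 − b·137 = 1710.72.
At (374, 162): z = 66.5 − 23.0 + 1710.72 = 1754.2 ft.

1754.2 ft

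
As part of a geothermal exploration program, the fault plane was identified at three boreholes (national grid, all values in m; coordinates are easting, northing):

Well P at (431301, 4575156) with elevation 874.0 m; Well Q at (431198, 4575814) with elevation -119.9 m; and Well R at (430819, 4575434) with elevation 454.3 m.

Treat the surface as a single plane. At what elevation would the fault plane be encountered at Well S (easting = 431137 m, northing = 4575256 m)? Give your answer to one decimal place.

Let the plane be z = a·easting + b·northing + c.
Well Q−Well P: −103a + 658b = −993.9;  Well R−Well P: −482a + 278b = −419.7.
Solving gives a = −0.000490777, b = −1.510563146.
Then c = 874 − a·431301 − b·4575156 = 6912147.71.
At (431137, 4575256): z = −211.6 − 6911213.1 + 6912147.71 = 723.0 m.

723.0 m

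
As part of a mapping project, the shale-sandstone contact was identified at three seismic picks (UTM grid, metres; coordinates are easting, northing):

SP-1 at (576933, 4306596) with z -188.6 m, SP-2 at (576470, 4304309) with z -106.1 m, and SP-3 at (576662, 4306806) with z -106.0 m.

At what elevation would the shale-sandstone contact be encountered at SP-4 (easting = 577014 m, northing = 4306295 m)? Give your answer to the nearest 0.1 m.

Let the plane be z = a·easting + b·northing + c.
SP-2−SP-1: −463a − 2287b = 82.5;  SP-3−SP-1: −271a + 210b = 82.6.
Solving gives a = −0.287627875, b = 0.022156409.
Then c = -188.6 − a·576933 − b·4306596 = 70334.71.
At (577014, 4306295): z = −165965.3 + 95412.0 + 70334.71 = -218.6 m.

-218.6 m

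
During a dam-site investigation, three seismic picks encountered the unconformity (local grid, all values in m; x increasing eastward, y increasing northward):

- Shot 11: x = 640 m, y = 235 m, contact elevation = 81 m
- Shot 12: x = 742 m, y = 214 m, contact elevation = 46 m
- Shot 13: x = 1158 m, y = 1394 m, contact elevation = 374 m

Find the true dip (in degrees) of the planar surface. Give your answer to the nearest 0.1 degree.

Two edge vectors: Shot 11→Shot 12 = (102, -21, -35), Shot 11→Shot 13 = (518, 1159, 293).
Normal n = (Shot 11→Shot 12) × (Shot 11→Shot 13) = (34412, -48016, 129096).
So ∂z/∂x = −n_x/n_z = −0.26656 and ∂z/∂y = −n_y/n_z = 0.37194.
Gradient magnitude |∇z| = √(a² + b²) = √(0.07105 + 0.13834) = 0.45760.
True dip = arctan(0.45760) = 24.6°, dipping toward SE (azimuth ≈ 144°).

24.6°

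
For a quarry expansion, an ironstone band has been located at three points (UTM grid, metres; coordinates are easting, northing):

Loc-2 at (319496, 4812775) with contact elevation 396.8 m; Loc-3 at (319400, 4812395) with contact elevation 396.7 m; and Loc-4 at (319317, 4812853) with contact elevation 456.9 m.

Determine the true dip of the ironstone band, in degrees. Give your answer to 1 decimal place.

Two edge vectors: Loc-2→Loc-3 = (-96, -380, -0.1), Loc-2→Loc-4 = (-179, 78, 60.1).
Normal n = (Loc-2→Loc-3) × (Loc-2→Loc-4) = (-22830.2, 5787.5, -75508).
So ∂z/∂easting = −n_x/n_z = −0.30235 and ∂z/∂northing = −n_y/n_z = 0.07665.
Gradient magnitude |∇z| = √(a² + b²) = √(0.09142 + 0.00587) = 0.31192.
True dip = arctan(0.31192) = 17.3°, dipping toward ESE (azimuth ≈ 104°).

17.3°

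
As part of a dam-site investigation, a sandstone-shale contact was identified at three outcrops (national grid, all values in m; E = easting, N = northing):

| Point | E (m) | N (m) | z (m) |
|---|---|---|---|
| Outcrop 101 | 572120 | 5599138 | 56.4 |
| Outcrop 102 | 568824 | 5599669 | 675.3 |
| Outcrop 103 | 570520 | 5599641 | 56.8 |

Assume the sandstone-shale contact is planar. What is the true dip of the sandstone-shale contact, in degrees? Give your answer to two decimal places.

Let the plane be z = a·E + b·N + c.
Outcrop 102−Outcrop 101: −3296a + 531b = 618.9;  Outcrop 103−Outcrop 101: −1600a + 503b = 0.4.
Solving gives a = −0.38488, b = −1.22348.
Gradient magnitude |∇z| = √(a² + b²) = √(0.14813 + 1.49690) = 1.28259.
True dip = arctan(1.28259) = 52.06°, dipping toward NNE (azimuth ≈ 017°).

52.06°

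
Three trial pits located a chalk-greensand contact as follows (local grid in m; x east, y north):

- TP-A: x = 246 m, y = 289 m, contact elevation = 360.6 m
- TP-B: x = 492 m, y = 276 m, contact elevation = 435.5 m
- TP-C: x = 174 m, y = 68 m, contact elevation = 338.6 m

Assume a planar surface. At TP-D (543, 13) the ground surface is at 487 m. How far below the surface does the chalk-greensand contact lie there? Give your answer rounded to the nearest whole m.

36 m

Two edge vectors: TP-A→TP-B = (246, -13, 74.9), TP-A→TP-C = (-72, -221, -22).
Normal n = (TP-A→TP-B) × (TP-A→TP-C) = (16838.9, 19.2, -55302).
So ∂z/∂x = −n_x/n_z = 0.30449 and ∂z/∂y = −n_y/n_z = 0.00035.
Intercept c from TP-A: 360.6 − 74.90 − 0.10 = 285.60.
At (543, 13): z_contact = 165.3 + 0.0 + 285.60 = 450.9 m.
Depth below ground = 487 − 450.9 = 36 m.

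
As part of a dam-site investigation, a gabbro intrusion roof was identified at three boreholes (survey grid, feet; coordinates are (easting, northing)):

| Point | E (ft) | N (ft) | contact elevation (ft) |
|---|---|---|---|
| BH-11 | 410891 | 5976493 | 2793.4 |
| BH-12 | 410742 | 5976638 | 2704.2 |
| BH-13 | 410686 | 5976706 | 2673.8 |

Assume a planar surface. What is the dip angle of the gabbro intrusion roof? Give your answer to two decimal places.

Let the plane be z = a·E + b·N + c.
BH-12−BH-11: −149a + 145b = −89.2;  BH-13−BH-11: −205a + 213b = −119.6.
Solving gives a = 0.82386, b = 0.23141.
Gradient magnitude |∇z| = √(a² + b²) = √(0.67874 + 0.05355) = 0.85574.
True dip = arctan(0.85574) = 40.55°, dipping toward WSW (azimuth ≈ 254°).

40.55°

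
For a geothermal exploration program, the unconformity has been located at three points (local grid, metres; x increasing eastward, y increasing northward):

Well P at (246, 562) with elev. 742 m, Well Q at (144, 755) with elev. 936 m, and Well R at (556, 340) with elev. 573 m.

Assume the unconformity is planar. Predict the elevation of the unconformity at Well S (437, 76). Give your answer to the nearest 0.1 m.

Let the plane be z = a·x + b·y + c.
Well Q−Well P: −102a + 193b = 194;  Well R−Well P: 310a − 222b = −169.
Solving gives a = 0.28105, b = 1.15371.
Then c = 742 − a·246 − b·562 = 24.48.
At (437, 76): z = 122.8 + 87.7 + 24.48 = 235.0 m.

235.0 m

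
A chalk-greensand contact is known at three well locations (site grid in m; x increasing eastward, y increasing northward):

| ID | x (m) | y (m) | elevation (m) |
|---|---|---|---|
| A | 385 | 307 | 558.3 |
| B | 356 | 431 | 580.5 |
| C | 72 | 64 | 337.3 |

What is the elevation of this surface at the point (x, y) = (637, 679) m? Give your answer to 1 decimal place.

787.6 m

Let the plane be z = a·x + b·y + c.
B−A: −29a + 124b = 22.2;  C−A: −313a − 243b = −221.
Solving gives a = 0.47994, b = 0.29128.
Then c = 558.3 − a·385 − b·307 = 284.10.
At (637, 679): z = 305.7 + 197.8 + 284.10 = 787.6 m.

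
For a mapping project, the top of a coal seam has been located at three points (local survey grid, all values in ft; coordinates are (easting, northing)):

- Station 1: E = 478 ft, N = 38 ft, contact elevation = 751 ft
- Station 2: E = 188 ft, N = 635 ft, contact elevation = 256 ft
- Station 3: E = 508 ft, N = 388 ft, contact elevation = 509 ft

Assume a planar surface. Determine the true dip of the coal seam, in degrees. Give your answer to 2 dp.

36.93°

Two edge vectors: Station 1→Station 2 = (-290, 597, -495), Station 1→Station 3 = (30, 350, -242).
Normal n = (Station 1→Station 2) × (Station 1→Station 3) = (28776, -85030, -119410).
So ∂z/∂E = −n_x/n_z = 0.24098 and ∂z/∂N = −n_y/n_z = −0.71208.
Gradient magnitude |∇z| = √(a² + b²) = √(0.05807 + 0.50706) = 0.75176.
True dip = arctan(0.75176) = 36.93°, dipping toward NNW (azimuth ≈ 341°).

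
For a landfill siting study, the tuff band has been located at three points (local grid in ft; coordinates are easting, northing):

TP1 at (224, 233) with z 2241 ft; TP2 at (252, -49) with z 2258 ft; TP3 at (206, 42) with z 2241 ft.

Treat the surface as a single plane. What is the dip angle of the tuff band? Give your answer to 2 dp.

Let the plane be z = a·easting + b·northing + c.
TP2−TP1: 28a − 282b = 17;  TP3−TP1: −18a − 191b = 0.
Solving gives a = 0.31149, b = −0.02936.
Gradient magnitude |∇z| = √(a² + b²) = √(0.09703 + 0.00086) = 0.31287.
True dip = arctan(0.31287) = 17.37°, dipping toward W (azimuth ≈ 275°).

17.37°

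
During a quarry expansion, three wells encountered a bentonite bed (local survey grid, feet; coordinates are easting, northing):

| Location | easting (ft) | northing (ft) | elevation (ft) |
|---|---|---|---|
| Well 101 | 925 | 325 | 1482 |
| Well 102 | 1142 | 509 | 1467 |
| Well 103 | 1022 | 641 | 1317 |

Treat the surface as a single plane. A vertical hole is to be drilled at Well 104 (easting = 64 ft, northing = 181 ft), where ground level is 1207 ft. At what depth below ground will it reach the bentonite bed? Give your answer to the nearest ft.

62 ft

Let the plane be z = a·easting + b·northing + c.
Well 102−Well 101: 217a + 184b = −15;  Well 103−Well 101: 97a + 316b = −165.
Solving gives a = 0.50509, b = −0.67719.
Then c = 1482 − a·925 − b·325 = 1234.88.
At (64, 181): z_contact = 32.3 − 122.6 + 1234.88 = 1144.6 ft.
Depth below ground = 1207 − 1144.6 = 62 ft.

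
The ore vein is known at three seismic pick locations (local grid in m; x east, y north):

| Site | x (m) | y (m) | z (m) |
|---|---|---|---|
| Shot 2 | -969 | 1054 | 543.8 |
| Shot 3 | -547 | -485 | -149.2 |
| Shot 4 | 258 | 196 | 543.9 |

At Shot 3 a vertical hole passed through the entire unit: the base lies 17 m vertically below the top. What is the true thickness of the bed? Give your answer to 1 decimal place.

Two edge vectors: Shot 2→Shot 3 = (422, -1539, -693), Shot 2→Shot 4 = (1227, -858, 0.1).
Normal n = (Shot 2→Shot 3) × (Shot 2→Shot 4) = (-594747.9, -850353.2, 1526277).
So ∂z/∂x = −n_x/n_z = 0.38967 and ∂z/∂y = −n_y/n_z = 0.55714.
|∇z| = √(a²+b²) = 0.67989, so dip δ = arctan(0.67989) = 34.21°.
True thickness = vertical thickness × cos δ = 17 × cos 34.21° = 14.1 m.

14.1 m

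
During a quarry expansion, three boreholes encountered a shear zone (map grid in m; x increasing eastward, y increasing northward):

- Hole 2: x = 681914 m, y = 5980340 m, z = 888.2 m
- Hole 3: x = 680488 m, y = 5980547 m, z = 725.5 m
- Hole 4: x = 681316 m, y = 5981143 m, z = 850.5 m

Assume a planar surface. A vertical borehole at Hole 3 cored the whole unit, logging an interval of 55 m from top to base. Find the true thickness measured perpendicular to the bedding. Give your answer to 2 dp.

Two edge vectors: Hole 2→Hole 3 = (-1426, 207, -162.7), Hole 2→Hole 4 = (-598, 803, -37.7).
Normal n = (Hole 2→Hole 3) × (Hole 2→Hole 4) = (122844.2, 43534.4, -1021292).
So ∂z/∂x = −n_x/n_z = 0.12028 and ∂z/∂y = −n_y/n_z = 0.04263.
|∇z| = √(a²+b²) = 0.12761, so dip δ = arctan(0.12761) = 7.27°.
True thickness = vertical thickness × cos δ = 55 × cos 7.27° = 54.56 m.

54.56 m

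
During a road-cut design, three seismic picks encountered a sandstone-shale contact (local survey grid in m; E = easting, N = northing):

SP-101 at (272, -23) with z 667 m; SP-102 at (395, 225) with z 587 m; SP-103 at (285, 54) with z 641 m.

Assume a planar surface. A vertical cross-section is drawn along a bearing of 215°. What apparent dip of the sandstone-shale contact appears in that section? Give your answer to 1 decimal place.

14.4°

Two edge vectors: SP-101→SP-102 = (123, 248, -80), SP-101→SP-103 = (13, 77, -26).
Normal n = (SP-101→SP-102) × (SP-101→SP-103) = (-288, 2158, 6247).
So ∂z/∂E = −n_x/n_z = 0.04610 and ∂z/∂N = −n_y/n_z = −0.34545.
Unit vector along 215° is (sin 215°, cos 215°) = (-0.5736, -0.8192).
Slope in that direction = a·(-0.5736) + b·(-0.8192) = 0.25653.
Apparent dip = arctan|0.25653| = 14.4° (true dip is 19.2°, so apparent ≤ true as expected).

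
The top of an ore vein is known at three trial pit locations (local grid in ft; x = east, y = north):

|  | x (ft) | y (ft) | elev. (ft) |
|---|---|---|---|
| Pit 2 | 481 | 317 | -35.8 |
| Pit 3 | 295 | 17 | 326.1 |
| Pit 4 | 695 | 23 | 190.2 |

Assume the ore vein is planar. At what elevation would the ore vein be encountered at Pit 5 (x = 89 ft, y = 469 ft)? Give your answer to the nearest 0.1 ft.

Let the plane be z = a·x + b·y + c.
Pit 3−Pit 2: −186a − 300b = 361.9;  Pit 4−Pit 2: 214a − 294b = 226.
Solving gives a = −0.32467, b = −1.00504.
Then c = -35.8 − a·481 − b·317 = 438.96.
At (89, 469): z = −28.9 − 471.4 + 438.96 = -61.3 ft.

-61.3 ft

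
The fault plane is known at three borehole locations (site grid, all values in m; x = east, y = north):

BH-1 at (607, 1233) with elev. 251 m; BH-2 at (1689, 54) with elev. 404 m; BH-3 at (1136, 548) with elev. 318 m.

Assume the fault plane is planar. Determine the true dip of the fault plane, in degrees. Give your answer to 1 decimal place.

Two edge vectors: BH-1→BH-2 = (1082, -1179, 153), BH-1→BH-3 = (529, -685, 67).
Normal n = (BH-1→BH-2) × (BH-1→BH-3) = (25812, 8443, -117479).
So ∂z/∂x = −n_x/n_z = 0.21972 and ∂z/∂y = −n_y/n_z = 0.07187.
Gradient magnitude |∇z| = √(a² + b²) = √(0.04828 + 0.00517) = 0.23117.
True dip = arctan(0.23117) = 13.0°, dipping toward WSW (azimuth ≈ 252°).

13.0°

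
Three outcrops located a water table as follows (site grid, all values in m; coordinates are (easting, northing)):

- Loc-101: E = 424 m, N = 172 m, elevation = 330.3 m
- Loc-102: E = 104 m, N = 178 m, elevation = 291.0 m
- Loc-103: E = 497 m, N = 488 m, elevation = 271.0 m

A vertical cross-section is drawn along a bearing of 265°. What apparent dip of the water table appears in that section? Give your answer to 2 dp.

Two edge vectors: Loc-101→Loc-102 = (-320, 6, -39.3), Loc-101→Loc-103 = (73, 316, -59.3).
Normal n = (Loc-101→Loc-102) × (Loc-101→Loc-103) = (12063, -21844.9, -101558).
So ∂z/∂E = −n_x/n_z = 0.11878 and ∂z/∂N = −n_y/n_z = −0.21510.
Unit vector along 265° is (sin 265°, cos 265°) = (-0.9962, -0.0872).
Slope in that direction = a·(-0.9962) + b·(-0.0872) = −0.09958.
Apparent dip = arctan|0.09958| = 5.69° (true dip is 13.8°, so apparent ≤ true as expected).

5.69°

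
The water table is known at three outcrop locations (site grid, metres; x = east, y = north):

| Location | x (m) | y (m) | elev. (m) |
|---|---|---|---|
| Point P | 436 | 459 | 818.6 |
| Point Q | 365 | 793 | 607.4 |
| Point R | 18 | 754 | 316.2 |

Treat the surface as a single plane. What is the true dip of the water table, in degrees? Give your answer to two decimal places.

Let the plane be z = a·x + b·y + c.
Point Q−Point P: −71a + 334b = −211.2;  Point R−Point P: −418a + 295b = −502.4.
Solving gives a = 0.88902, b = −0.44335.
Gradient magnitude |∇z| = √(a² + b²) = √(0.79036 + 0.19656) = 0.99344.
True dip = arctan(0.99344) = 44.81°, dipping toward WNW (azimuth ≈ 297°).

44.81°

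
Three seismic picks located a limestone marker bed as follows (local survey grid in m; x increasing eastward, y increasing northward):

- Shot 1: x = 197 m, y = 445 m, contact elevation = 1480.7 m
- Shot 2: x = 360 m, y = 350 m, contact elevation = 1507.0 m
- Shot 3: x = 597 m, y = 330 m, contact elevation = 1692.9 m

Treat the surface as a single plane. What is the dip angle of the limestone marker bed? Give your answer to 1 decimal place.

Let the plane be z = a·x + b·y + c.
Shot 2−Shot 1: 163a − 95b = 26.3;  Shot 3−Shot 1: 400a − 115b = 212.2.
Solving gives a = 0.88987, b = 1.24999.
Gradient magnitude |∇z| = √(a² + b²) = √(0.79187 + 1.56248) = 1.53439.
True dip = arctan(1.53439) = 56.9°, dipping toward SW (azimuth ≈ 215°).

56.9°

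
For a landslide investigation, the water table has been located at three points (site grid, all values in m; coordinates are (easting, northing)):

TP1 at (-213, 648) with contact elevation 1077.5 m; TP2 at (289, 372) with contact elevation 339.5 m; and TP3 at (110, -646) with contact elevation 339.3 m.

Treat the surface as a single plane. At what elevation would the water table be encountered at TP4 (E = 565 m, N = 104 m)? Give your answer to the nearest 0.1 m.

Two edge vectors: TP1→TP2 = (502, -276, -738), TP1→TP3 = (323, -1294, -738.2).
Normal n = (TP1→TP2) × (TP1→TP3) = (-751228.8, 132202.4, -560440).
So ∂z/∂E = −n_x/n_z = −1.34043 and ∂z/∂N = −n_y/n_z = 0.23589.
Intercept c from TP1: 1077.5 − 285.51 − 152.86 = 639.13.
At (565, 104): z = −757.3 + 24.5 + 639.13 = -93.7 m.

-93.7 m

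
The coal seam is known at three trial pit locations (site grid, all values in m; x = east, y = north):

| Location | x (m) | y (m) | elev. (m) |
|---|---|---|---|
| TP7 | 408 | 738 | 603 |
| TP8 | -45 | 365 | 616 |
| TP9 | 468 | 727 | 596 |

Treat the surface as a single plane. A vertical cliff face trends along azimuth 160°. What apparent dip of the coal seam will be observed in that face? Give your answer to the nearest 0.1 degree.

Let the plane be z = a·x + b·y + c.
TP8−TP7: −453a − 373b = 13;  TP9−TP7: 60a − 11b = −7.
Solving gives a = −0.10065, b = 0.08738.
Unit vector along 160° is (sin 160°, cos 160°) = (0.3420, -0.9397).
Slope in that direction = a·(0.3420) + b·(-0.9397) = −0.11653.
Apparent dip = arctan|0.11653| = 6.6° (true dip is 7.6°, so apparent ≤ true as expected).

6.6°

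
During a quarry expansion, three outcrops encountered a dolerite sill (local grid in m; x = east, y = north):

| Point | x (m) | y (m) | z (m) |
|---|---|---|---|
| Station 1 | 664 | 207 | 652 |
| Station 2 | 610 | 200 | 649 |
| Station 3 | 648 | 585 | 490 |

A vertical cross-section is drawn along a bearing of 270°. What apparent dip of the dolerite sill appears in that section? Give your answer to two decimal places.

Let the plane be z = a·x + b·y + c.
Station 2−Station 1: −54a − 7b = −3;  Station 3−Station 1: −16a + 378b = −162.
Solving gives a = 0.11050, b = −0.42389.
Unit vector along 270° is (sin 270°, cos 270°) = (-1.0000, -0.0000).
Slope in that direction = a·(-1.0000) + b·(-0.0000) = −0.11050.
Apparent dip = arctan|0.11050| = 6.31° (true dip is 23.7°, so apparent ≤ true as expected).

6.31°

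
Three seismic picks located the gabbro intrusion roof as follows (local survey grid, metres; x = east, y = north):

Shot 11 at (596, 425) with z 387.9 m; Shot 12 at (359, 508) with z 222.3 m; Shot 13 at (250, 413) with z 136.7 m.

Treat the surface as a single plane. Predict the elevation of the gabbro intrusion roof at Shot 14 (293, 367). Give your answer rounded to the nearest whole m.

165 m

Let the plane be z = a·x + b·y + c.
Shot 12−Shot 11: −237a + 83b = −165.6;  Shot 13−Shot 11: −346a − 12b = −251.2.
Solving gives a = 0.72355, b = 0.07087.
Then c = 387.9 − a·596 − b·425 = −73.46.
At (293, 367): z = 212.0 + 26.0 − 73.46 = 164.6 m.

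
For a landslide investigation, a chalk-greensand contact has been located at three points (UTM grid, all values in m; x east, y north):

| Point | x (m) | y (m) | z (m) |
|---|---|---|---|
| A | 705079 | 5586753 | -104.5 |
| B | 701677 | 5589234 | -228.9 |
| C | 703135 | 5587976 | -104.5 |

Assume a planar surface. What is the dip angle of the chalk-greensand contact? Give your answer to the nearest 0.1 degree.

Two edge vectors: A→B = (-3402, 2481, -124.4), A→C = (-1944, 1223, 0).
Normal n = (A→B) × (A→C) = (152141.2, 241833.6, 662418).
So ∂z/∂x = −n_x/n_z = −0.22968 and ∂z/∂y = −n_y/n_z = −0.36508.
Gradient magnitude |∇z| = √(a² + b²) = √(0.05275 + 0.13328) = 0.43131.
True dip = arctan(0.43131) = 23.3°, dipping toward NNE (azimuth ≈ 032°).

23.3°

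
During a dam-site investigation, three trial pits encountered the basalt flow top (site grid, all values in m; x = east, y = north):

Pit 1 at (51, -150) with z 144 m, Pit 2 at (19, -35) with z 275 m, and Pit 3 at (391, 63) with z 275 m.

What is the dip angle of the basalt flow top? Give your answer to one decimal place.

Let the plane be z = a·x + b·y + c.
Pit 2−Pit 1: −32a + 115b = 131;  Pit 3−Pit 1: 340a + 213b = 131.
Solving gives a = −0.27960, b = 1.06133.
Gradient magnitude |∇z| = √(a² + b²) = √(0.07817 + 1.12642) = 1.09754.
True dip = arctan(1.09754) = 47.7°, dipping toward SSE (azimuth ≈ 165°).

47.7°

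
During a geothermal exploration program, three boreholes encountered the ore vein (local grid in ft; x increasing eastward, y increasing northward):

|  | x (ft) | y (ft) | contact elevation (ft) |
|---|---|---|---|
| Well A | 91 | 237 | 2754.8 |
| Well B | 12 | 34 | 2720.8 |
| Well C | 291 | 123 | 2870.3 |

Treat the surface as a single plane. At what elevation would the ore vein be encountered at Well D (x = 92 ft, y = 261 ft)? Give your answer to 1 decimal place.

Two edge vectors: Well A→Well B = (-79, -203, -34), Well A→Well C = (200, -114, 115.5).
Normal n = (Well A→Well B) × (Well A→Well C) = (-27322.5, 2324.5, 49606).
So ∂z/∂x = −n_x/n_z = 0.55079 and ∂z/∂y = −n_y/n_z = −0.04686.
Intercept c from Well A: 2754.8 − 50.12 + 11.11 = 2715.78.
At (92, 261): z = 50.7 − 12.2 + 2715.78 = 2754.2 ft.

2754.2 ft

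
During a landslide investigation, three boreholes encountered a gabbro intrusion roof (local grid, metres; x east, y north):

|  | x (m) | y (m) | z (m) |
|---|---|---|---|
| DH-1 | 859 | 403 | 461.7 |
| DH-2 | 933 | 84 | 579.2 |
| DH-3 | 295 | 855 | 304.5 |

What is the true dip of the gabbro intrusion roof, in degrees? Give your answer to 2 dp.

Two edge vectors: DH-1→DH-2 = (74, -319, 117.5), DH-1→DH-3 = (-564, 452, -157.2).
Normal n = (DH-1→DH-2) × (DH-1→DH-3) = (-2963.2, -54637.2, -146468).
So ∂z/∂x = −n_x/n_z = −0.02023 and ∂z/∂y = −n_y/n_z = −0.37303.
Gradient magnitude |∇z| = √(a² + b²) = √(0.00041 + 0.13915) = 0.37358.
True dip = arctan(0.37358) = 20.48°, dipping toward N (azimuth ≈ 003°).

20.48°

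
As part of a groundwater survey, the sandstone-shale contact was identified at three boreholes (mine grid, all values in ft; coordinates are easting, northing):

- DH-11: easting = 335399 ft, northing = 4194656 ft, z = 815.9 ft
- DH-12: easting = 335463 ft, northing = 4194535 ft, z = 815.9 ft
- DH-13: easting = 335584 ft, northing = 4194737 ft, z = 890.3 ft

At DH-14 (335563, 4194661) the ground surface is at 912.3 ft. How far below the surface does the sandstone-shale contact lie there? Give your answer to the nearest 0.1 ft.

Two edge vectors: DH-11→DH-12 = (64, -121, 0), DH-11→DH-13 = (185, 81, 74.4).
Normal n = (DH-11→DH-12) × (DH-11→DH-13) = (-9002.4, -4761.6, 27569).
So ∂z/∂easting = −n_x/n_z = 0.326540680 and ∂z/∂northing = −n_y/n_z = 0.172715731.
Intercept c from DH-11: 815.9 − 109521.42 − 724483.08 = −833188.60.
At (335563, 4194661): z_contact = 109574.97 + 724483.94 − 833188.60 = 870.32 ft.
Depth below ground = 912.3 − 870.32 = 42.0 ft.

42.0 ft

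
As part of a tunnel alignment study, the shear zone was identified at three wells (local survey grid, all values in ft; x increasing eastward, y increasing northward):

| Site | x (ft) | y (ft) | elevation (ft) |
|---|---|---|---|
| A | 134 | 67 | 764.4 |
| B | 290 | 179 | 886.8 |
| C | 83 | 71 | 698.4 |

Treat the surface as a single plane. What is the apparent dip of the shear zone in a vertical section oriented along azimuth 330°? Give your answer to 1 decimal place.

49.6°

Let the plane be z = a·x + b·y + c.
B−A: 156a + 112b = 122.4;  C−A: −51a + 4b = −66.
Solving gives a = 1.24394, b = −0.63977.
Unit vector along 330° is (sin 330°, cos 330°) = (-0.5000, 0.8660).
Slope in that direction = a·(-0.5000) + b·(0.8660) = −1.17603.
Apparent dip = arctan|1.17603| = 49.6° (true dip is 54.4°, so apparent ≤ true as expected).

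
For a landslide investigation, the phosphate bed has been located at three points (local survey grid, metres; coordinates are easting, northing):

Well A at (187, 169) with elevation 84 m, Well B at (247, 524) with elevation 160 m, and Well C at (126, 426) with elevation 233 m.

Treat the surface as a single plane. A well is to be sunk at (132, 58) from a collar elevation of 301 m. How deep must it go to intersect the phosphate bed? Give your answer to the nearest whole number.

208 m

Two edge vectors: Well A→Well B = (60, 355, 76), Well A→Well C = (-61, 257, 149).
Normal n = (Well A→Well B) × (Well A→Well C) = (33363, -13576, 37075).
So ∂z/∂easting = −n_x/n_z = −0.89988 and ∂z/∂northing = −n_y/n_z = 0.36618.
Intercept c from Well A: 84 + 168.28 − 61.88 = 190.39.
At (132, 58): z_contact = −118.8 + 21.2 + 190.39 = 92.8 m.
Depth below ground = 301 − 92.8 = 208 m.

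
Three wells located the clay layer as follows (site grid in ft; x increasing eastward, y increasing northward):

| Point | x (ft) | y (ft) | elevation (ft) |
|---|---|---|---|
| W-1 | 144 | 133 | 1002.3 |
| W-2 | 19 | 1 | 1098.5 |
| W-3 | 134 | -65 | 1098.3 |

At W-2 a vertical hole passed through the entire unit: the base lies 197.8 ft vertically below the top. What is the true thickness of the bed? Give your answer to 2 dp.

Two edge vectors: W-1→W-2 = (-125, -132, 96.2), W-1→W-3 = (-10, -198, 96).
Normal n = (W-1→W-2) × (W-1→W-3) = (6375.6, 11038, 23430).
So ∂z/∂x = −n_x/n_z = −0.27211 and ∂z/∂y = −n_y/n_z = −0.47111.
|∇z| = √(a²+b²) = 0.54405, so dip δ = arctan(0.54405) = 28.55°.
True thickness = vertical thickness × cos δ = 197.8 × cos 28.55° = 173.75 ft.

173.75 ft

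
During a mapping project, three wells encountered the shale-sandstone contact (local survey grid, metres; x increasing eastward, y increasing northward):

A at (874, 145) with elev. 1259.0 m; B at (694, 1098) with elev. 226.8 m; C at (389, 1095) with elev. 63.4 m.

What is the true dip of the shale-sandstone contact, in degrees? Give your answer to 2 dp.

Let the plane be z = a·x + b·y + c.
B−A: −180a + 953b = −1032.2;  C−A: −485a + 950b = −1195.6.
Solving gives a = 0.54538, b = −0.98010.
Gradient magnitude |∇z| = √(a² + b²) = √(0.29744 + 0.96059) = 1.12162.
True dip = arctan(1.12162) = 48.28°, dipping toward NNW (azimuth ≈ 331°).

48.28°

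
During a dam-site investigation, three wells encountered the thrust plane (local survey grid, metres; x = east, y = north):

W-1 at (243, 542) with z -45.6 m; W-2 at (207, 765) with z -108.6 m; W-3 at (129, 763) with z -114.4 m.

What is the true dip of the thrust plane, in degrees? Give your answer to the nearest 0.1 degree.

Two edge vectors: W-1→W-2 = (-36, 223, -63), W-1→W-3 = (-114, 221, -68.8).
Normal n = (W-1→W-2) × (W-1→W-3) = (-1419.4, 4705.2, 17466).
So ∂z/∂x = −n_x/n_z = 0.08127 and ∂z/∂y = −n_y/n_z = −0.26939.
Gradient magnitude |∇z| = √(a² + b²) = √(0.00660 + 0.07257) = 0.28138.
True dip = arctan(0.28138) = 15.7°, dipping toward NNW (azimuth ≈ 343°).

15.7°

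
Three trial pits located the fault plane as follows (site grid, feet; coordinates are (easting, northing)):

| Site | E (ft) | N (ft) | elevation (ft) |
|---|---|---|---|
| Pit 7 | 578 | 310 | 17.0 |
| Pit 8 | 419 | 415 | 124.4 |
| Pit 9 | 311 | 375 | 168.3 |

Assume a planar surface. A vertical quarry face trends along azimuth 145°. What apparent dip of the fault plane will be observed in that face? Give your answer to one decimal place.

Let the plane be z = a·E + b·N + c.
Pit 8−Pit 7: −159a + 105b = 107.4;  Pit 9−Pit 7: −267a + 65b = 151.3.
Solving gives a = −0.50314, b = 0.26097.
Unit vector along 145° is (sin 145°, cos 145°) = (0.5736, -0.8192).
Slope in that direction = a·(0.5736) + b·(-0.8192) = −0.50236.
Apparent dip = arctan|0.50236| = 26.7° (true dip is 29.5°, so apparent ≤ true as expected).

26.7°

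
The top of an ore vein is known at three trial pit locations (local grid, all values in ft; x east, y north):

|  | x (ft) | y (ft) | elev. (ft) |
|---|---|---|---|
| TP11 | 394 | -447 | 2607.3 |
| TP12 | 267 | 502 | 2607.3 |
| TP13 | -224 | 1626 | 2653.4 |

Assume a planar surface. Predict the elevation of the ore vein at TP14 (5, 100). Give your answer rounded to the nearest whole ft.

2650 ft

Two edge vectors: TP11→TP12 = (-127, 949, 0), TP11→TP13 = (-618, 2073, 46.1).
Normal n = (TP11→TP12) × (TP11→TP13) = (43748.9, 5854.7, 323211).
So ∂z/∂x = −n_x/n_z = −0.13536 and ∂z/∂y = −n_y/n_z = −0.01811.
Intercept c from TP11: 2607.3 + 53.33 − 8.10 = 2652.53.
At (5, 100): z = −0.7 − 1.8 + 2652.53 = 2650.0 ft.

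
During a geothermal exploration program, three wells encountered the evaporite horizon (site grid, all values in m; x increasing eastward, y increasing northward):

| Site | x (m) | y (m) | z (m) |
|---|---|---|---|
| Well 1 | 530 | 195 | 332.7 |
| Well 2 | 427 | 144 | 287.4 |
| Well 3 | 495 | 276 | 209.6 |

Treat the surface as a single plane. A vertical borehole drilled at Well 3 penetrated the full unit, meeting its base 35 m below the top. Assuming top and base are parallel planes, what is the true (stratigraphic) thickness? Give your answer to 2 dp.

Let the plane be z = a·x + b·y + c.
Well 2−Well 1: −103a − 51b = −45.3;  Well 3−Well 1: −35a + 81b = −123.1.
Solving gives a = 0.98217, b = −1.09536.
|∇z| = √(a²+b²) = 1.47121, so dip δ = arctan(1.47121) = 55.80°.
True thickness = vertical thickness × cos δ = 35 × cos 55.80° = 19.68 m.

19.68 m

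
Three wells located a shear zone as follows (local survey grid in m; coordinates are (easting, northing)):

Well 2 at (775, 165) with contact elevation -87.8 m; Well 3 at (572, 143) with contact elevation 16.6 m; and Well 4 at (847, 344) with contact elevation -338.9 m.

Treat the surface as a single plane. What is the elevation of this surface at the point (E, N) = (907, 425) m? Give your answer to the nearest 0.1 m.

Two edge vectors: Well 2→Well 3 = (-203, -22, 104.4), Well 2→Well 4 = (72, 179, -251.1).
Normal n = (Well 2→Well 3) × (Well 2→Well 4) = (-13163.4, -43456.5, -34753).
So ∂z/∂E = −n_x/n_z = −0.37877 and ∂z/∂N = −n_y/n_z = −1.25044.
Intercept c from Well 2: -87.8 + 293.55 + 206.32 = 412.07.
At (907, 425): z = −343.5 − 531.4 + 412.07 = -462.9 m.

-462.9 m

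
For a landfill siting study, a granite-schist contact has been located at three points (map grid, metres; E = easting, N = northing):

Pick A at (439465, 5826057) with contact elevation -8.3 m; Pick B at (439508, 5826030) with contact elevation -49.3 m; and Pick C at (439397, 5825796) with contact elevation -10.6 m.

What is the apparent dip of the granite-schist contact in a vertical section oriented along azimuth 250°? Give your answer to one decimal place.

34.6°

Two edge vectors: Pick A→Pick B = (43, -27, -41), Pick A→Pick C = (-68, -261, -2.3).
Normal n = (Pick A→Pick B) × (Pick A→Pick C) = (-10638.9, 2886.9, -13059).
So ∂z/∂E = −n_x/n_z = −0.81468 and ∂z/∂N = −n_y/n_z = 0.22107.
Unit vector along 250° is (sin 250°, cos 250°) = (-0.9397, -0.3420).
Slope in that direction = a·(-0.9397) + b·(-0.3420) = 0.68994.
Apparent dip = arctan|0.68994| = 34.6° (true dip is 40.2°, so apparent ≤ true as expected).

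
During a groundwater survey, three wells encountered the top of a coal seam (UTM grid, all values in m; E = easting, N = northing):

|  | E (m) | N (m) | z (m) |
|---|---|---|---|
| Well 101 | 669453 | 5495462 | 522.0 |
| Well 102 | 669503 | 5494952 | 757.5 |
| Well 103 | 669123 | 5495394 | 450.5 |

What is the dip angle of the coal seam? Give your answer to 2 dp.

27.88°

Two edge vectors: Well 101→Well 102 = (50, -510, 235.5), Well 101→Well 103 = (-330, -68, -71.5).
Normal n = (Well 101→Well 102) × (Well 101→Well 103) = (52479, -74140, -171700).
So ∂z/∂E = −n_x/n_z = 0.30564 and ∂z/∂N = −n_y/n_z = −0.43180.
Gradient magnitude |∇z| = √(a² + b²) = √(0.09342 + 0.18645) = 0.52903.
True dip = arctan(0.52903) = 27.88°, dipping toward NW (azimuth ≈ 325°).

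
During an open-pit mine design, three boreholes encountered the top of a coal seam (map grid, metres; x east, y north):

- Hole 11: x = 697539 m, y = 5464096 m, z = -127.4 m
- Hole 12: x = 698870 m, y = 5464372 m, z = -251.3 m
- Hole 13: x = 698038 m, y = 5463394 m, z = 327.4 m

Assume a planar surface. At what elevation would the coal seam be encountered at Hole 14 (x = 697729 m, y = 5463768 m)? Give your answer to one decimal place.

83.5 m

Let the plane be z = a·x + b·y + c.
Hole 12−Hole 11: 1331a + 276b = −123.9;  Hole 13−Hole 11: 499a − 702b = 454.8.
Solving gives a = 0.035955138, b = −0.622305393.
Then c = -127.4 − a·697539 − b·5464096 = 3375128.90.
At (697729, 5463768): z = 25086.9 − 3400132.3 + 3375128.90 = 83.5 m.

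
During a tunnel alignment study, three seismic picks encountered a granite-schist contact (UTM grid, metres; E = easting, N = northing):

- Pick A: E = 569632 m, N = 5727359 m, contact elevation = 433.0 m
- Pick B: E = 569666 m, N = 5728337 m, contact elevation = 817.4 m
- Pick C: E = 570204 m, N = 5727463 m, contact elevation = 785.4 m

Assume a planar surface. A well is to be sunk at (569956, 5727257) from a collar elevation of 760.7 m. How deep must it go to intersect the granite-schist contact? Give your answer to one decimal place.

Let the plane be z = a·E + b·N + c.
Pick B−Pick A: 34a + 978b = 384.4;  Pick C−Pick A: 572a + 104b = 352.4.
Solving gives a = 0.548085198, b = 0.373992948.
Then c = 433 − a·569632 − b·5727359 = −2453765.74.
At (569956, 5727257): z_contact = 312384.45 + 2141953.73 − 2453765.74 = 572.43 m.
Depth below ground = 760.7 − 572.43 = 188.3 m.

188.3 m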